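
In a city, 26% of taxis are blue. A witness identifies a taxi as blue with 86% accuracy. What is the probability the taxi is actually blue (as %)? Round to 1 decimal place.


P(blue | says blue) = P(says blue | blue)*P(blue) / [P(says blue | blue)*P(blue) + P(says blue | not blue)*P(not blue)]
Numerator = 0.86 * 0.26 = 0.2236
False identification = 0.14 * 0.74 = 0.1036
P = 0.2236 / (0.2236 + 0.1036)
= 0.2236 / 0.3272
As percentage = 68.3


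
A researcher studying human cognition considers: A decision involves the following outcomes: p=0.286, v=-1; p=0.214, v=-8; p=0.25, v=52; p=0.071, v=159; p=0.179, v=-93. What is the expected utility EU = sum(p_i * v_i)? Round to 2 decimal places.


EU = sum(p_i * v_i)
0.286 * -1 = -0.286
0.214 * -8 = -1.712
0.25 * 52 = 13.0
0.071 * 159 = 11.289
0.179 * -93 = -16.647
EU = -0.286 + -1.712 + 13.0 + 11.289 + -16.647
= 5.64


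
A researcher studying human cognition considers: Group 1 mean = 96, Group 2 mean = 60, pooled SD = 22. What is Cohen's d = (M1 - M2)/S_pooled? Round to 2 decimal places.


Cohen's d = (M1 - M2) / S_pooled
= (96 - 60) / 22
= 36 / 22
= 1.64


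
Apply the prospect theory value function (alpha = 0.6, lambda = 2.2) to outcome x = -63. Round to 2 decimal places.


Since x = -63 < 0, use v(x) = -lambda*(-x)^alpha
(-x) = 63
63^0.6 = 12.0117
v(-63) = -2.2 * 12.0117
= -26.43


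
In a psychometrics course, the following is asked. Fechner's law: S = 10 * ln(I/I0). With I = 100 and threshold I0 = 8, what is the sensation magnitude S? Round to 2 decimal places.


S = 10 * ln(100/8)
I/I0 = 12.5
ln(12.5) = 2.5257
S = 10 * 2.5257
= 25.26


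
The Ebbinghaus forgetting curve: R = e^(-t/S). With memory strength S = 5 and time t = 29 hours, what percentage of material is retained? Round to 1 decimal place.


R = e^(-t/S)
-t/S = -29/5 = -5.8
R = e^(-5.8) = 0.003028
Percentage = 0.003028 * 100
= 0.3


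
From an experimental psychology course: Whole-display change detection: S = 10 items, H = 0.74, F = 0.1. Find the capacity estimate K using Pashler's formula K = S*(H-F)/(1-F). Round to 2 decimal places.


K = S * (H - F) / (1 - F)
H - F = 0.64
1 - F = 0.9
K = 10 * 0.64 / 0.9
= 7.11


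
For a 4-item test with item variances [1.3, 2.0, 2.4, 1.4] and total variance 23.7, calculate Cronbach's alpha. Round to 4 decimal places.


alpha = (k/(k-1)) * (1 - sum(s_i^2)/s_total^2)
sum(item variances) = 7.1
k/(k-1) = 4/3 = 1.333333
1 - 7.1/23.7 = 1 - 0.299578 = 0.700422
alpha = 1.333333 * 0.700422
= 0.9339


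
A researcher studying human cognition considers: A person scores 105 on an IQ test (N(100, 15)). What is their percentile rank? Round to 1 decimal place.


z = (IQ - mean) / SD
z = (105 - 100) / 15 = 0.3333
Percentile = Phi(0.3333) * 100
Phi(0.3333) = 0.630546
= 63.1


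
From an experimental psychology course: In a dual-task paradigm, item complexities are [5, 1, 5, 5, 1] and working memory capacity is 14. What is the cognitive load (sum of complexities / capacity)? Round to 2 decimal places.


Total complexity = 5 + 1 + 5 + 5 + 1 = 17
Load = total / capacity = 17 / 14
= 1.21


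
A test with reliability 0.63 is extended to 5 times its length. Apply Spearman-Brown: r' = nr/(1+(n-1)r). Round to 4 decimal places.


r_new = n*r / (1 + (n-1)*r)
Numerator = 5 * 0.63 = 3.15
Denominator = 1 + 4 * 0.63 = 3.52
r_new = 3.15 / 3.52
= 0.8949


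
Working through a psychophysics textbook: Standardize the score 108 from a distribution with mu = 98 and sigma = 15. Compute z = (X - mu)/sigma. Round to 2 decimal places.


z = (X - mu) / sigma
= (108 - 98) / 15
= 10 / 15
= 0.67


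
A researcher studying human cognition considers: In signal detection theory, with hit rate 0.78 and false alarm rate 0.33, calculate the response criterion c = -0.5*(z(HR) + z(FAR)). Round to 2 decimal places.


c = -0.5 * (z(HR) + z(FAR))
z(0.78) = 0.7722
z(0.33) = -0.4399
c = -0.5 * (0.7722 + -0.4399)
= -0.5 * 0.3323
= -0.17


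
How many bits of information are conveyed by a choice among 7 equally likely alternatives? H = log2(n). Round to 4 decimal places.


H = log2(n)
H = log2(7)
= 2.8074


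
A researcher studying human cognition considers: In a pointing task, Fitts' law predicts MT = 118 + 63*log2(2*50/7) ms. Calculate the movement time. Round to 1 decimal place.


MT = 118 + 63 * log2(2*50/7)
2D/W = 14.285714
log2(14.285714) = 3.8365
MT = 118 + 63 * 3.8365
= 359.7 ms


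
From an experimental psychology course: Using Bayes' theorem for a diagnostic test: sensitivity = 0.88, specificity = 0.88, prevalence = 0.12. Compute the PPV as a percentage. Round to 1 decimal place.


PPV = (sens * prev) / (sens * prev + (1-spec) * (1-prev))
Numerator = 0.88 * 0.12 = 0.1056
P(positive and no disease) = (1 - spec) * (1 - prev) = (1 - 0.88) * (1 - 0.12) = 0.1056
Denominator = 0.1056 + 0.1056 = 0.2112
PPV = 0.1056 / 0.2112 = 0.5
As percentage = 50.0


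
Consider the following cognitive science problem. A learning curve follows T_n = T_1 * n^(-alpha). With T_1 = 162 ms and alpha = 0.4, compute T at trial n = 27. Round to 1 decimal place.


T_n = 162 * 27^(-0.4)
27^(-0.4) = 0.267581
T_n = 162 * 0.267581
= 43.3 ms


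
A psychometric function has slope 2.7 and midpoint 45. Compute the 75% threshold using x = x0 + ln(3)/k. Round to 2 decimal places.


At P = 0.75: 0.75 = 1/(1 + e^(-k*(x-x0)))
Solving: e^(-k*(x-x0)) = 1/3
x = x0 + ln(3)/k
ln(3) = 1.0986
x = 45 + 1.0986/2.7
= 45 + 0.4069
= 45.41


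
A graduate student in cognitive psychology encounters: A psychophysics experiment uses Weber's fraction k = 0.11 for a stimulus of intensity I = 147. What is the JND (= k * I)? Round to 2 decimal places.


JND = k * I
JND = 0.11 * 147
= 16.17


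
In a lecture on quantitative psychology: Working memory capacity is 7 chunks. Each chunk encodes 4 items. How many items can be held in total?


Total items = chunks * items_per_chunk
= 7 * 4
= 28


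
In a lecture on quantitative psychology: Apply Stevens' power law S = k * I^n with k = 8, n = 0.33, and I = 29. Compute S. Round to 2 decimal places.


S = 8 * 29^0.33
29^0.33 = 3.038
S = 8 * 3.038
= 24.30


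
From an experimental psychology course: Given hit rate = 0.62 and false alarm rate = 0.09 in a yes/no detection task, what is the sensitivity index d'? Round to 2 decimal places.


d' = z(HR) - z(FAR)
z(0.62) = 0.3055
z(0.09) = -1.3408
d' = 0.3055 - -1.3408
= 1.65


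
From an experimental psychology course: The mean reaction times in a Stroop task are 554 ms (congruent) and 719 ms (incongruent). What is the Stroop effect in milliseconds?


Stroop effect = RT(incongruent) - RT(congruent)
= 719 - 554
= 165 ms


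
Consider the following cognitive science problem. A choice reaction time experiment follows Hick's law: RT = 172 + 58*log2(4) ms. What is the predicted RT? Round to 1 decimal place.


RT = 172 + 58 * log2(4)
log2(4) = 2.0
RT = 172 + 58 * 2.0
= 172 + 116.0
= 288.0 ms


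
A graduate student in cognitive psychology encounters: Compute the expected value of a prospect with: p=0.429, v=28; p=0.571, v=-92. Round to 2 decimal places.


EU = sum(p_i * v_i)
0.429 * 28 = 12.012
0.571 * -92 = -52.532
EU = 12.012 + -52.532
= -40.52


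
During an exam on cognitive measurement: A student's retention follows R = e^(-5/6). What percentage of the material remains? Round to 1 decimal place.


R = e^(-t/S)
-t/S = -5/6 = -0.833333
R = e^(-0.833333) = 0.434598
Percentage = 0.434598 * 100
= 43.5


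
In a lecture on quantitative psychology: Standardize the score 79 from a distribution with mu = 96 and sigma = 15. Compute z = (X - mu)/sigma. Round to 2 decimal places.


z = (X - mu) / sigma
= (79 - 96) / 15
= -17 / 15
= -1.13


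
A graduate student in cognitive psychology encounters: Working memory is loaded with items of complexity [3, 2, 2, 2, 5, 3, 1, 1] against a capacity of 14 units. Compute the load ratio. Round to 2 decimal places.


Total complexity = 3 + 2 + 2 + 2 + 5 + 3 + 1 + 1 = 19
Load = total / capacity = 19 / 14
= 1.36


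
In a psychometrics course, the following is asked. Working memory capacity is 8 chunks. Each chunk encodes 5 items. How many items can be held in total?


Total items = chunks * items_per_chunk
= 8 * 5
= 40


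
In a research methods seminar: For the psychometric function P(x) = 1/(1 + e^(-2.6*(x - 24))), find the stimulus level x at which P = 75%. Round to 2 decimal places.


At P = 0.75: 0.75 = 1/(1 + e^(-k*(x-x0)))
Solving: e^(-k*(x-x0)) = 1/3
x = x0 + ln(3)/k
ln(3) = 1.0986
x = 24 + 1.0986/2.6
= 24 + 0.4225
= 24.42


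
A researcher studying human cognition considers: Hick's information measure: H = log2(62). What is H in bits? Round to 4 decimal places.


H = log2(n)
H = log2(62)
= 5.9542


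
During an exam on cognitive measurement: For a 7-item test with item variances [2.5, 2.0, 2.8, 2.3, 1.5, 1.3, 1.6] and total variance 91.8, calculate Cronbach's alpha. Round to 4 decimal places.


alpha = (k/(k-1)) * (1 - sum(s_i^2)/s_total^2)
sum(item variances) = 14.0
k/(k-1) = 7/6 = 1.166667
1 - 14.0/91.8 = 1 - 0.152505 = 0.847495
alpha = 1.166667 * 0.847495
= 0.9887


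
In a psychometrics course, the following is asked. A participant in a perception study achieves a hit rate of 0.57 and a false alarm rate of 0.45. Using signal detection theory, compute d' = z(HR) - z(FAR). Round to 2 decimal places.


d' = z(HR) - z(FAR)
z(0.57) = 0.1764
z(0.45) = -0.1257
d' = 0.1764 - -0.1257
= 0.30


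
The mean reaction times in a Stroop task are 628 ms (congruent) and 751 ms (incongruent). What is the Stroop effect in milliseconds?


Stroop effect = RT(incongruent) - RT(congruent)
= 751 - 628
= 123 ms


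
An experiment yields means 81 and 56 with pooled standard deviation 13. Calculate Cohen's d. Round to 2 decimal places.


Cohen's d = (M1 - M2) / S_pooled
= (81 - 56) / 13
= 25 / 13
= 1.92


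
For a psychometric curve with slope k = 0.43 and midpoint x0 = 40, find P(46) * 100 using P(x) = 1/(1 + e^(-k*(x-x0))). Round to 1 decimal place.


P(x) = 1/(1 + e^(-0.43*(46 - 40)))
Exponent = -0.43 * 6 = -2.58
e^(-2.58) = 0.075774
P = 1/(1 + 0.075774) = 0.929563
Percentage = 93.0


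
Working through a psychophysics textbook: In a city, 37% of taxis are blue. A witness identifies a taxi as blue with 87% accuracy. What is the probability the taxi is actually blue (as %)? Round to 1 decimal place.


P(blue | says blue) = P(says blue | blue)*P(blue) / [P(says blue | blue)*P(blue) + P(says blue | not blue)*P(not blue)]
Numerator = 0.87 * 0.37 = 0.3219
False identification = 0.13 * 0.63 = 0.0819
P = 0.3219 / (0.3219 + 0.0819)
= 0.3219 / 0.4038
As percentage = 79.7


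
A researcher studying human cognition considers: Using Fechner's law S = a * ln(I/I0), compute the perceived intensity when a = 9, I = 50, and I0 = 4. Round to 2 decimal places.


S = 9 * ln(50/4)
I/I0 = 12.5
ln(12.5) = 2.5257
S = 9 * 2.5257
= 22.73


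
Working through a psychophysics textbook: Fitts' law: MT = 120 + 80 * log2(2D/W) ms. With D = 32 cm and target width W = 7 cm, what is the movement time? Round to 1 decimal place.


MT = 120 + 80 * log2(2*32/7)
2D/W = 9.142857
log2(9.142857) = 3.1926
MT = 120 + 80 * 3.1926
= 375.4 ms


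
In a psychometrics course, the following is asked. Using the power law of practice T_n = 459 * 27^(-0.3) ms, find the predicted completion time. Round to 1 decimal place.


T_n = 459 * 27^(-0.3)
27^(-0.3) = 0.372041
T_n = 459 * 0.372041
= 170.8 ms


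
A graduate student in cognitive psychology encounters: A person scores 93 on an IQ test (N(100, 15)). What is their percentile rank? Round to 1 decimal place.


z = (IQ - mean) / SD
z = (93 - 100) / 15 = -0.4667
Percentile = Phi(-0.4667) * 100
Phi(-0.4667) = 0.320357
= 32.0


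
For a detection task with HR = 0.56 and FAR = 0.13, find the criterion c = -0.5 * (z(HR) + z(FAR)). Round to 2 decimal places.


c = -0.5 * (z(HR) + z(FAR))
z(0.56) = 0.151
z(0.13) = -1.1264
c = -0.5 * (0.151 + -1.1264)
= -0.5 * -0.9754
= 0.49


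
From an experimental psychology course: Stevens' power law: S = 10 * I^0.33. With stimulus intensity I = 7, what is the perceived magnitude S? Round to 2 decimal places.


S = 10 * 7^0.33
7^0.33 = 1.9006
S = 10 * 1.9006
= 19.01


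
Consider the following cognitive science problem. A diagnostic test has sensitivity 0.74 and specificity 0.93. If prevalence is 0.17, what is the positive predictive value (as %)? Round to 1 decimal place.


PPV = (sens * prev) / (sens * prev + (1-spec) * (1-prev))
Numerator = 0.74 * 0.17 = 0.1258
P(positive and no disease) = (1 - spec) * (1 - prev) = (1 - 0.93) * (1 - 0.17) = 0.0581
Denominator = 0.1258 + 0.0581 = 0.1839
PPV = 0.1258 / 0.1839 = 0.684067
As percentage = 68.4


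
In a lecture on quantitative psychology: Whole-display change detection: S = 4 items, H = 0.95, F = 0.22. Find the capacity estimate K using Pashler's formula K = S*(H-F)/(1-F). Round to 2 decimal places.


K = S * (H - F) / (1 - F)
H - F = 0.73
1 - F = 0.78
K = 4 * 0.73 / 0.78
= 3.74


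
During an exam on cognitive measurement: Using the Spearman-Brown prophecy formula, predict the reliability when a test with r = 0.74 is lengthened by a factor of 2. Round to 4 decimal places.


r_new = n*r / (1 + (n-1)*r)
Numerator = 2 * 0.74 = 1.48
Denominator = 1 + 1 * 0.74 = 1.74
r_new = 1.48 / 1.74
= 0.8506


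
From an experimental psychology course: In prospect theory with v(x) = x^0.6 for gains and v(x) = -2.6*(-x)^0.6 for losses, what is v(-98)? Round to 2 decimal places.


Since x = -98 < 0, use v(x) = -lambda*(-x)^alpha
(-x) = 98
98^0.6 = 15.658
v(-98) = -2.6 * 15.658
= -40.71


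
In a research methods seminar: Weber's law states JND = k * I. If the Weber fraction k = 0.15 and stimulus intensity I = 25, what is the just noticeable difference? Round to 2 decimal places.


JND = k * I
JND = 0.15 * 25
= 3.75


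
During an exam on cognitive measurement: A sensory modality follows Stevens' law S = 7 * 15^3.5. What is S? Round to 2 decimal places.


S = 7 * 15^3.5
15^3.5 = 13071.3188
S = 7 * 13071.3188
= 91499.23


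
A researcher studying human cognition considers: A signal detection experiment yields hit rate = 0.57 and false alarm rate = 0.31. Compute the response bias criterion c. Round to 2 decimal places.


c = -0.5 * (z(HR) + z(FAR))
z(0.57) = 0.1764
z(0.31) = -0.4959
c = -0.5 * (0.1764 + -0.4959)
= -0.5 * -0.3195
= 0.16


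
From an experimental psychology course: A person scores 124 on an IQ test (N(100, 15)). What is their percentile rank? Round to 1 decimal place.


z = (IQ - mean) / SD
z = (124 - 100) / 15 = 1.6
Percentile = Phi(1.6) * 100
Phi(1.6) = 0.945201
= 94.5


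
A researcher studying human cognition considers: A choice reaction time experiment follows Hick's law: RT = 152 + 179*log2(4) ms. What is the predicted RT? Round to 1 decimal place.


RT = 152 + 179 * log2(4)
log2(4) = 2.0
RT = 152 + 179 * 2.0
= 152 + 358.0
= 510.0 ms


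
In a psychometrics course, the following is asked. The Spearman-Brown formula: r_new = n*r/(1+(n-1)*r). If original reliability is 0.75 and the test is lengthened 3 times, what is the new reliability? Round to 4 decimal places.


r_new = n*r / (1 + (n-1)*r)
Numerator = 3 * 0.75 = 2.25
Denominator = 1 + 2 * 0.75 = 2.5
r_new = 2.25 / 2.5
= 0.9000


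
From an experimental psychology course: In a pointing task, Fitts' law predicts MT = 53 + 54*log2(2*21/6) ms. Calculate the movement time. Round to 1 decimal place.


MT = 53 + 54 * log2(2*21/6)
2D/W = 7.0
log2(7.0) = 2.8074
MT = 53 + 54 * 2.8074
= 204.6 ms


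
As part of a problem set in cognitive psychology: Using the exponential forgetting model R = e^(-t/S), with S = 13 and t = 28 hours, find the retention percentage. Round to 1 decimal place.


R = e^(-t/S)
-t/S = -28/13 = -2.153846
R = e^(-2.153846) = 0.116037
Percentage = 0.116037 * 100
= 11.6


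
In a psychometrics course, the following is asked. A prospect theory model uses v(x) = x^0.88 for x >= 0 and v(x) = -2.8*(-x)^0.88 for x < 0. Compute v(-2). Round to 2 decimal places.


Since x = -2 < 0, use v(x) = -lambda*(-x)^alpha
(-x) = 2
2^0.88 = 1.8404
v(-2) = -2.8 * 1.8404
= -5.15


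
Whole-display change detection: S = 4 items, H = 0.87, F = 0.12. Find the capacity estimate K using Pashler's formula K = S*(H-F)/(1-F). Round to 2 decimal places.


K = S * (H - F) / (1 - F)
H - F = 0.75
1 - F = 0.88
K = 4 * 0.75 / 0.88
= 3.41


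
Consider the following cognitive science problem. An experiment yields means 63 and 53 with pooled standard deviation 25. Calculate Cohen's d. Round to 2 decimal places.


Cohen's d = (M1 - M2) / S_pooled
= (63 - 53) / 25
= 10 / 25
= 0.40


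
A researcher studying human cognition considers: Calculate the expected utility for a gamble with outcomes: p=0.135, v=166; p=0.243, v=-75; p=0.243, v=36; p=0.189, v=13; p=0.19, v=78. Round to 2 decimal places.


EU = sum(p_i * v_i)
0.135 * 166 = 22.41
0.243 * -75 = -18.225
0.243 * 36 = 8.748
0.189 * 13 = 2.457
0.19 * 78 = 14.82
EU = 22.41 + -18.225 + 8.748 + 2.457 + 14.82
= 30.21


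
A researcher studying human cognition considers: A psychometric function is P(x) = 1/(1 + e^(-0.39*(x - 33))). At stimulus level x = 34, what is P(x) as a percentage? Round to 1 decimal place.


P(x) = 1/(1 + e^(-0.39*(34 - 33)))
Exponent = -0.39 * 1 = -0.39
e^(-0.39) = 0.677057
P = 1/(1 + 0.677057) = 0.596283
Percentage = 59.6


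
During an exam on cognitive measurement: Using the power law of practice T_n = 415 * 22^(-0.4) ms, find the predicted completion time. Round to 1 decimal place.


T_n = 415 * 22^(-0.4)
22^(-0.4) = 0.290423
T_n = 415 * 0.290423
= 120.5 ms


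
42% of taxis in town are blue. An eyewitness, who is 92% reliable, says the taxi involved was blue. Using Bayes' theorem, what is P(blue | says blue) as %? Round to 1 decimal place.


P(blue | says blue) = P(says blue | blue)*P(blue) / [P(says blue | blue)*P(blue) + P(says blue | not blue)*P(not blue)]
Numerator = 0.92 * 0.42 = 0.3864
False identification = 0.08 * 0.58 = 0.0464
P = 0.3864 / (0.3864 + 0.0464)
= 0.3864 / 0.4328
As percentage = 89.3


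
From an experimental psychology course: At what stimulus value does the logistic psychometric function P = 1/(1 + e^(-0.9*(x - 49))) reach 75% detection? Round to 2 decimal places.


At P = 0.75: 0.75 = 1/(1 + e^(-k*(x-x0)))
Solving: e^(-k*(x-x0)) = 1/3
x = x0 + ln(3)/k
ln(3) = 1.0986
x = 49 + 1.0986/0.9
= 49 + 1.2207
= 50.22


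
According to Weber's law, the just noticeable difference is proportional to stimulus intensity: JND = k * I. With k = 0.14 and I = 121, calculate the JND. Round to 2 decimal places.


JND = k * I
JND = 0.14 * 121
= 16.94


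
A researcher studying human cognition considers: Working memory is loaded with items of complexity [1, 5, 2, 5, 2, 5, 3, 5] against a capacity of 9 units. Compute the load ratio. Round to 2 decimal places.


Total complexity = 1 + 5 + 2 + 5 + 2 + 5 + 3 + 5 = 28
Load = total / capacity = 28 / 9
= 3.11


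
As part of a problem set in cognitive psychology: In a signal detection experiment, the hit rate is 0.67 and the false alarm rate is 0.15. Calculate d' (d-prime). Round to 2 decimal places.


d' = z(HR) - z(FAR)
z(0.67) = 0.4399
z(0.15) = -1.0364
d' = 0.4399 - -1.0364
= 1.48


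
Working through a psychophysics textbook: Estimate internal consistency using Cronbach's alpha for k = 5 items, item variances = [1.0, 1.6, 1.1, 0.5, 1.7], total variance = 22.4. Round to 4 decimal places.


alpha = (k/(k-1)) * (1 - sum(s_i^2)/s_total^2)
sum(item variances) = 5.9
k/(k-1) = 5/4 = 1.25
1 - 5.9/22.4 = 1 - 0.263393 = 0.736607
alpha = 1.25 * 0.736607
= 0.9208


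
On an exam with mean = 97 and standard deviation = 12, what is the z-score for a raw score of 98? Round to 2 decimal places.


z = (X - mu) / sigma
= (98 - 97) / 12
= 1 / 12
= 0.08


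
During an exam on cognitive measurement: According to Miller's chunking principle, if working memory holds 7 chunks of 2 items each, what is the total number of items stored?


Total items = chunks * items_per_chunk
= 7 * 2
= 14


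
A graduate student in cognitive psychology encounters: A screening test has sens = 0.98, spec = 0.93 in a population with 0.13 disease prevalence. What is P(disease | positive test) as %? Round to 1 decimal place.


PPV = (sens * prev) / (sens * prev + (1-spec) * (1-prev))
Numerator = 0.98 * 0.13 = 0.1274
P(positive and no disease) = (1 - spec) * (1 - prev) = (1 - 0.93) * (1 - 0.13) = 0.0609
Denominator = 0.1274 + 0.0609 = 0.1883
PPV = 0.1274 / 0.1883 = 0.67658
As percentage = 67.7


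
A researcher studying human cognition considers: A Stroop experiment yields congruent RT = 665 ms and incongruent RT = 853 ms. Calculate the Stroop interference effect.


Stroop effect = RT(incongruent) - RT(congruent)
= 853 - 665
= 188 ms


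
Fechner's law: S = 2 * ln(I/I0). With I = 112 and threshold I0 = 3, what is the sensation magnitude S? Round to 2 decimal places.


S = 2 * ln(112/3)
I/I0 = 37.333333
ln(37.333333) = 3.6199
S = 2 * 3.6199
= 7.24


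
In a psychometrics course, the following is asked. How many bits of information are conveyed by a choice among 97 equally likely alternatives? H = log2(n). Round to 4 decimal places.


H = log2(n)
H = log2(97)
= 6.5999


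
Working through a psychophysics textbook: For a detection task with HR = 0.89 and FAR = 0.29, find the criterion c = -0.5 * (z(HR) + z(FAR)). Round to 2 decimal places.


c = -0.5 * (z(HR) + z(FAR))
z(0.89) = 1.2265
z(0.29) = -0.5534
c = -0.5 * (1.2265 + -0.5534)
= -0.5 * 0.6731
= -0.34


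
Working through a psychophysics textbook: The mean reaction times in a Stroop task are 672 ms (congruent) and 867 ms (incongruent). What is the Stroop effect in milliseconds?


Stroop effect = RT(incongruent) - RT(congruent)
= 867 - 672
= 195 ms


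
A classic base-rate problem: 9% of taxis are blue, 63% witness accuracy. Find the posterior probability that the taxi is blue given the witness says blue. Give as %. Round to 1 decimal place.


P(blue | says blue) = P(says blue | blue)*P(blue) / [P(says blue | blue)*P(blue) + P(says blue | not blue)*P(not blue)]
Numerator = 0.63 * 0.09 = 0.0567
False identification = 0.37 * 0.91 = 0.3367
P = 0.0567 / (0.0567 + 0.3367)
= 0.0567 / 0.3934
As percentage = 14.4


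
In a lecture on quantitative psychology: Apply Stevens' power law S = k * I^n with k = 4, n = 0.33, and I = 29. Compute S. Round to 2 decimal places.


S = 4 * 29^0.33
29^0.33 = 3.038
S = 4 * 3.038
= 12.15


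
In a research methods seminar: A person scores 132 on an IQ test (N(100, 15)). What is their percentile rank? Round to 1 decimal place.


z = (IQ - mean) / SD
z = (132 - 100) / 15 = 2.1333
Percentile = Phi(2.1333) * 100
Phi(2.1333) = 0.98355
= 98.4


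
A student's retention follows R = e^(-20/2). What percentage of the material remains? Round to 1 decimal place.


R = e^(-t/S)
-t/S = -20/2 = -10.0
R = e^(-10.0) = 4.5e-05
Percentage = 4.5e-05 * 100
= 0.0


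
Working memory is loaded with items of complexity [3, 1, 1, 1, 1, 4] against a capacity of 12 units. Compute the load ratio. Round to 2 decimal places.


Total complexity = 3 + 1 + 1 + 1 + 1 + 4 = 11
Load = total / capacity = 11 / 12
= 0.92


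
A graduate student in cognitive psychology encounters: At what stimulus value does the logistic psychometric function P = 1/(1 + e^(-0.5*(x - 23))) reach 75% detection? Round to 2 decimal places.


At P = 0.75: 0.75 = 1/(1 + e^(-k*(x-x0)))
Solving: e^(-k*(x-x0)) = 1/3
x = x0 + ln(3)/k
ln(3) = 1.0986
x = 23 + 1.0986/0.5
= 23 + 2.1972
= 25.20


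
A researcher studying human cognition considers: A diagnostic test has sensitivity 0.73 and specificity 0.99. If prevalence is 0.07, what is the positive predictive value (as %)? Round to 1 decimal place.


PPV = (sens * prev) / (sens * prev + (1-spec) * (1-prev))
Numerator = 0.73 * 0.07 = 0.0511
P(positive and no disease) = (1 - spec) * (1 - prev) = (1 - 0.99) * (1 - 0.07) = 0.0093
Denominator = 0.0511 + 0.0093 = 0.0604
PPV = 0.0511 / 0.0604 = 0.846026
As percentage = 84.6


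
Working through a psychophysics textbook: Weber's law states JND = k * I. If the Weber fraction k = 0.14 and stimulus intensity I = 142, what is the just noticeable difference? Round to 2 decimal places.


JND = k * I
JND = 0.14 * 142
= 19.88


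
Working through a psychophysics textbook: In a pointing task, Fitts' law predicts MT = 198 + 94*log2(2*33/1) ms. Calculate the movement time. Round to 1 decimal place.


MT = 198 + 94 * log2(2*33/1)
2D/W = 66.0
log2(66.0) = 6.0444
MT = 198 + 94 * 6.0444
= 766.2 ms


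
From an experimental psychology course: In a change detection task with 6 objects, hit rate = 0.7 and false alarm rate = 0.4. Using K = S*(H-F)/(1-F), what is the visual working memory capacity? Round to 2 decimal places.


K = S * (H - F) / (1 - F)
H - F = 0.3
1 - F = 0.6
K = 6 * 0.3 / 0.6
= 3.00


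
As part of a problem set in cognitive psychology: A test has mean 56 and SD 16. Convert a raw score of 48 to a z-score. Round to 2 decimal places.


z = (X - mu) / sigma
= (48 - 56) / 16
= -8 / 16
= -0.50


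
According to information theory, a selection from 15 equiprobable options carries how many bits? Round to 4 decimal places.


H = log2(n)
H = log2(15)
= 3.9069


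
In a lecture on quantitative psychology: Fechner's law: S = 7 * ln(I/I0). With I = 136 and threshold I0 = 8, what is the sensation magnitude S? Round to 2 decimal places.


S = 7 * ln(136/8)
I/I0 = 17.0
ln(17.0) = 2.8332
S = 7 * 2.8332
= 19.83


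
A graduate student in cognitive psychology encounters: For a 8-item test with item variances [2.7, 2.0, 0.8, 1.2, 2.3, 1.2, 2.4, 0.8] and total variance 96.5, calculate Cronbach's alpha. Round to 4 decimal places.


alpha = (k/(k-1)) * (1 - sum(s_i^2)/s_total^2)
sum(item variances) = 13.4
k/(k-1) = 8/7 = 1.142857
1 - 13.4/96.5 = 1 - 0.13886 = 0.86114
alpha = 1.142857 * 0.86114
= 0.9842


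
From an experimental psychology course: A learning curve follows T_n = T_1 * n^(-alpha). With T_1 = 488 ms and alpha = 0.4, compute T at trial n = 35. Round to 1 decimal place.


T_n = 488 * 35^(-0.4)
35^(-0.4) = 0.241197
T_n = 488 * 0.241197
= 117.7 ms


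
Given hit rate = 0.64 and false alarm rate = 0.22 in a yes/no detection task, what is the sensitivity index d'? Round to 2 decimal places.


d' = z(HR) - z(FAR)
z(0.64) = 0.3585
z(0.22) = -0.7722
d' = 0.3585 - -0.7722
= 1.13


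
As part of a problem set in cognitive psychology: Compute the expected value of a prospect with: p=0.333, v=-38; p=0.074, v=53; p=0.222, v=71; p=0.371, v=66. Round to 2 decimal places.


EU = sum(p_i * v_i)
0.333 * -38 = -12.654
0.074 * 53 = 3.922
0.222 * 71 = 15.762
0.371 * 66 = 24.486
EU = -12.654 + 3.922 + 15.762 + 24.486
= 31.52


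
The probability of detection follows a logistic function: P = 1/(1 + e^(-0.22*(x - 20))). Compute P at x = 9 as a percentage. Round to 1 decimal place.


P(x) = 1/(1 + e^(-0.22*(9 - 20)))
Exponent = -0.22 * -11 = 2.42
e^(2.42) = 11.245859
P = 1/(1 + 11.245859) = 0.08166
Percentage = 8.2


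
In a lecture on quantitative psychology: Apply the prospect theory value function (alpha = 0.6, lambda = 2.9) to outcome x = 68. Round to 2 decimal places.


Since x = 68 >= 0, use v(x) = x^0.6
68^0.6 = 12.5749
v(68) = 12.57


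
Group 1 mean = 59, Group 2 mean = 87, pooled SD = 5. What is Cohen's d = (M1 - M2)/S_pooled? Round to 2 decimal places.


Cohen's d = (M1 - M2) / S_pooled
= (59 - 87) / 5
= -28 / 5
= -5.60


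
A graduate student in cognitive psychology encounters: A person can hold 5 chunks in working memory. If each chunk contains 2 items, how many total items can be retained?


Total items = chunks * items_per_chunk
= 5 * 2
= 10


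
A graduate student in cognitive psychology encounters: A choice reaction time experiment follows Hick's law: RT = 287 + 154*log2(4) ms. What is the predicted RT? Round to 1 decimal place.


RT = 287 + 154 * log2(4)
log2(4) = 2.0
RT = 287 + 154 * 2.0
= 287 + 308.0
= 595.0 ms


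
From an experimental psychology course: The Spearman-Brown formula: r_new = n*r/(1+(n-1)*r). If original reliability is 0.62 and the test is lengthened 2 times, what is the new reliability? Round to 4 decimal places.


r_new = n*r / (1 + (n-1)*r)
Numerator = 2 * 0.62 = 1.24
Denominator = 1 + 1 * 0.62 = 1.62
r_new = 1.24 / 1.62
= 0.7654


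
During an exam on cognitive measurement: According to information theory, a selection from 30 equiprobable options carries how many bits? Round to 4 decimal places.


H = log2(n)
H = log2(30)
= 4.9069


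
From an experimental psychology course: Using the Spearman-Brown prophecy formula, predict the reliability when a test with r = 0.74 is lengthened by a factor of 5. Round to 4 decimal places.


r_new = n*r / (1 + (n-1)*r)
Numerator = 5 * 0.74 = 3.7
Denominator = 1 + 4 * 0.74 = 3.96
r_new = 3.7 / 3.96
= 0.9343


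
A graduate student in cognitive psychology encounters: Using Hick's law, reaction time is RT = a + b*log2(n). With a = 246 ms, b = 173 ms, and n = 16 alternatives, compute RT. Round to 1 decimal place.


RT = 246 + 173 * log2(16)
log2(16) = 4.0
RT = 246 + 173 * 4.0
= 246 + 692.0
= 938.0 ms


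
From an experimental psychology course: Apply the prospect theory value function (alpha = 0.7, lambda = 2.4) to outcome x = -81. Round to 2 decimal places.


Since x = -81 < 0, use v(x) = -lambda*(-x)^alpha
(-x) = 81
81^0.7 = 21.674
v(-81) = -2.4 * 21.674
= -52.02


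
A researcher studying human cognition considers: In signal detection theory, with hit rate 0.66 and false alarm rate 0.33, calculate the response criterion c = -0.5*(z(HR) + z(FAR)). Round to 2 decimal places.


c = -0.5 * (z(HR) + z(FAR))
z(0.66) = 0.4125
z(0.33) = -0.4399
c = -0.5 * (0.4125 + -0.4399)
= -0.5 * -0.0274
= 0.01


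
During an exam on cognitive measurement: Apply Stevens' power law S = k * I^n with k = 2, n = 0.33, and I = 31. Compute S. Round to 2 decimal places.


S = 2 * 31^0.33
31^0.33 = 3.1056
S = 2 * 3.1056
= 6.21


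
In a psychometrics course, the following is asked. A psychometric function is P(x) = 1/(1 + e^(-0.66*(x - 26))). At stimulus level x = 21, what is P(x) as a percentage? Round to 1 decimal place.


P(x) = 1/(1 + e^(-0.66*(21 - 26)))
Exponent = -0.66 * -5 = 3.3
e^(3.3) = 27.112639
P = 1/(1 + 27.112639) = 0.035571
Percentage = 3.6


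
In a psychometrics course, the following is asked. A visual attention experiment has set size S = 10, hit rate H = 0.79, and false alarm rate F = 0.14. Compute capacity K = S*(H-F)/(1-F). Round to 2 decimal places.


K = S * (H - F) / (1 - F)
H - F = 0.65
1 - F = 0.86
K = 10 * 0.65 / 0.86
= 7.56


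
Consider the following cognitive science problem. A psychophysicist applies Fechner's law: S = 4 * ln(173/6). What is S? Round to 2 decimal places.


S = 4 * ln(173/6)
I/I0 = 28.833333
ln(28.833333) = 3.3615
S = 4 * 3.3615
= 13.45


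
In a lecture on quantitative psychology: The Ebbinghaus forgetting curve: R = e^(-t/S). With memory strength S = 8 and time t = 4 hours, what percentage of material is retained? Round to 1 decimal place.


R = e^(-t/S)
-t/S = -4/8 = -0.5
R = e^(-0.5) = 0.606531
Percentage = 0.606531 * 100
= 60.7


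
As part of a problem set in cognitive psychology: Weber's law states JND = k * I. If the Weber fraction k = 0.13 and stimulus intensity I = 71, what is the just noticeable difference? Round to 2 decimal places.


JND = k * I
JND = 0.13 * 71
= 9.23


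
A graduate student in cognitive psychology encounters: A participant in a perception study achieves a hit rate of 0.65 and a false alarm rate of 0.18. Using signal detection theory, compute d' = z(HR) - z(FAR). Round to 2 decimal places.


d' = z(HR) - z(FAR)
z(0.65) = 0.3853
z(0.18) = -0.9154
d' = 0.3853 - -0.9154
= 1.30


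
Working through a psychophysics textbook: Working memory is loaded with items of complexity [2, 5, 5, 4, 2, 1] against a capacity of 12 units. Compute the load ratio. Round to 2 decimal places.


Total complexity = 2 + 5 + 5 + 4 + 2 + 1 = 19
Load = total / capacity = 19 / 12
= 1.58


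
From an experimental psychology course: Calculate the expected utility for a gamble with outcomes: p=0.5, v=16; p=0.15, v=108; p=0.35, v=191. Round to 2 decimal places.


EU = sum(p_i * v_i)
0.5 * 16 = 8.0
0.15 * 108 = 16.2
0.35 * 191 = 66.85
EU = 8.0 + 16.2 + 66.85
= 91.05


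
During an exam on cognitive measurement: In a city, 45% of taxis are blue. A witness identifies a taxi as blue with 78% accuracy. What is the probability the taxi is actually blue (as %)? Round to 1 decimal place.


P(blue | says blue) = P(says blue | blue)*P(blue) / [P(says blue | blue)*P(blue) + P(says blue | not blue)*P(not blue)]
Numerator = 0.78 * 0.45 = 0.351
False identification = 0.22 * 0.55 = 0.121
P = 0.351 / (0.351 + 0.121)
= 0.351 / 0.472
As percentage = 74.4


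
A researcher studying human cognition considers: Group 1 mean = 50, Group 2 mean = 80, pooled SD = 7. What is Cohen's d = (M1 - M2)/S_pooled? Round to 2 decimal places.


Cohen's d = (M1 - M2) / S_pooled
= (50 - 80) / 7
= -30 / 7
= -4.29


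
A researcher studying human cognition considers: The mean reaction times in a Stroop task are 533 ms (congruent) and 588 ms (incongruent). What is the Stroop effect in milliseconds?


Stroop effect = RT(incongruent) - RT(congruent)
= 588 - 533
= 55 ms


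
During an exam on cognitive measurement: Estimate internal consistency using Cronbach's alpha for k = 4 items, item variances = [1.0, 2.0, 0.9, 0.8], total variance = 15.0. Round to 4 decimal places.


alpha = (k/(k-1)) * (1 - sum(s_i^2)/s_total^2)
sum(item variances) = 4.7
k/(k-1) = 4/3 = 1.333333
1 - 4.7/15.0 = 1 - 0.313333 = 0.686667
alpha = 1.333333 * 0.686667
= 0.9156


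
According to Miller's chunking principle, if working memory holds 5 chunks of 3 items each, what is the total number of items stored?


Total items = chunks * items_per_chunk
= 5 * 3
= 15


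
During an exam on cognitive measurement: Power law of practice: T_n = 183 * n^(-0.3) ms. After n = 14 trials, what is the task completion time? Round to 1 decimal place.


T_n = 183 * 14^(-0.3)
14^(-0.3) = 0.453066
T_n = 183 * 0.453066
= 82.9 ms


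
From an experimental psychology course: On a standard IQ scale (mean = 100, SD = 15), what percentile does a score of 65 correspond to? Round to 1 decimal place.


z = (IQ - mean) / SD
z = (65 - 100) / 15 = -2.3333
Percentile = Phi(-2.3333) * 100
Phi(-2.3333) = 0.009816
= 1.0


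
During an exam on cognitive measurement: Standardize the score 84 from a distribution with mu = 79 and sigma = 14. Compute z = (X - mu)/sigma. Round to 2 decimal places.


z = (X - mu) / sigma
= (84 - 79) / 14
= 5 / 14
= 0.36


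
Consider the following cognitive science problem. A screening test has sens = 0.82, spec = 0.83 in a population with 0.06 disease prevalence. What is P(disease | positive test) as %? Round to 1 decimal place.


PPV = (sens * prev) / (sens * prev + (1-spec) * (1-prev))
Numerator = 0.82 * 0.06 = 0.0492
P(positive and no disease) = (1 - spec) * (1 - prev) = (1 - 0.83) * (1 - 0.06) = 0.1598
Denominator = 0.0492 + 0.1598 = 0.209
PPV = 0.0492 / 0.209 = 0.235407
As percentage = 23.5


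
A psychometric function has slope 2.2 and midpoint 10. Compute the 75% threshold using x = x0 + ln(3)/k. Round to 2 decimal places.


At P = 0.75: 0.75 = 1/(1 + e^(-k*(x-x0)))
Solving: e^(-k*(x-x0)) = 1/3
x = x0 + ln(3)/k
ln(3) = 1.0986
x = 10 + 1.0986/2.2
= 10 + 0.4994
= 10.50


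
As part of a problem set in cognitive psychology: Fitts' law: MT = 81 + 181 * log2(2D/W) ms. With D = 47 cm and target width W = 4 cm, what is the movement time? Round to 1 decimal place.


MT = 81 + 181 * log2(2*47/4)
2D/W = 23.5
log2(23.5) = 4.5546
MT = 81 + 181 * 4.5546
= 905.4 ms


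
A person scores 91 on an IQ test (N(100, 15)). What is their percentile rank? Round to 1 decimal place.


z = (IQ - mean) / SD
z = (91 - 100) / 15 = -0.6
Percentile = Phi(-0.6) * 100
Phi(-0.6) = 0.274253
= 27.4


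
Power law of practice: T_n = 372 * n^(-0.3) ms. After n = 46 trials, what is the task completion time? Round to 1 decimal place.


T_n = 372 * 46^(-0.3)
46^(-0.3) = 0.317083
T_n = 372 * 0.317083
= 118.0 ms


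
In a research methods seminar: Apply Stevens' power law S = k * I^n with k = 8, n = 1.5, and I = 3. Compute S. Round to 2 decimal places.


S = 8 * 3^1.5
3^1.5 = 5.1962
S = 8 * 5.1962
= 41.57


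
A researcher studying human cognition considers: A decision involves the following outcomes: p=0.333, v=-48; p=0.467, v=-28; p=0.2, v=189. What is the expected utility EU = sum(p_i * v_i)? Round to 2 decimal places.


EU = sum(p_i * v_i)
0.333 * -48 = -15.984
0.467 * -28 = -13.076
0.2 * 189 = 37.8
EU = -15.984 + -13.076 + 37.8
= 8.74


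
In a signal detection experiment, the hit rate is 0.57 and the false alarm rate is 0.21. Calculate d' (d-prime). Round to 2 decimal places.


d' = z(HR) - z(FAR)
z(0.57) = 0.1764
z(0.21) = -0.8064
d' = 0.1764 - -0.8064
= 0.98


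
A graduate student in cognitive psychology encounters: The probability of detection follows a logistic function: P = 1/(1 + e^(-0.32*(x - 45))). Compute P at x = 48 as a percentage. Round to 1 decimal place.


P(x) = 1/(1 + e^(-0.32*(48 - 45)))
Exponent = -0.32 * 3 = -0.96
e^(-0.96) = 0.382893
P = 1/(1 + 0.382893) = 0.723122
Percentage = 72.3


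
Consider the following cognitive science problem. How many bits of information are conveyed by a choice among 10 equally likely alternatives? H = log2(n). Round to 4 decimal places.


H = log2(n)
H = log2(10)
= 3.3219


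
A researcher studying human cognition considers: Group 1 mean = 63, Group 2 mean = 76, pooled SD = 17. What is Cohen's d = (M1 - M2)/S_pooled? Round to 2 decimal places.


Cohen's d = (M1 - M2) / S_pooled
= (63 - 76) / 17
= -13 / 17
= -0.76


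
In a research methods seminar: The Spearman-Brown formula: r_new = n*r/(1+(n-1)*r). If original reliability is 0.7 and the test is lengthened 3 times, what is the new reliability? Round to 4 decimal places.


r_new = n*r / (1 + (n-1)*r)
Numerator = 3 * 0.7 = 2.1
Denominator = 1 + 2 * 0.7 = 2.4
r_new = 2.1 / 2.4
= 0.8750


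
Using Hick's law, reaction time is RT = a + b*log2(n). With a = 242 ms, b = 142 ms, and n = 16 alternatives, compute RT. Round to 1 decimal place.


RT = 242 + 142 * log2(16)
log2(16) = 4.0
RT = 242 + 142 * 4.0
= 242 + 568.0
= 810.0 ms


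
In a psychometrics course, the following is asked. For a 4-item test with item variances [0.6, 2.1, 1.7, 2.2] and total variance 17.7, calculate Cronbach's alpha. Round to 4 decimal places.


alpha = (k/(k-1)) * (1 - sum(s_i^2)/s_total^2)
sum(item variances) = 6.6
k/(k-1) = 4/3 = 1.333333
1 - 6.6/17.7 = 1 - 0.372881 = 0.627119
alpha = 1.333333 * 0.627119
= 0.8362


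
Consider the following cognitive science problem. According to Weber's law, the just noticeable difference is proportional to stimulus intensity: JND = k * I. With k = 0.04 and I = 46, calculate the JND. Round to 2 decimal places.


JND = k * I
JND = 0.04 * 46
= 1.84


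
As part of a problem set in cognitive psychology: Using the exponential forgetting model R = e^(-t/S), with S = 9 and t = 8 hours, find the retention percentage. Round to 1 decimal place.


R = e^(-t/S)
-t/S = -8/9 = -0.888889
R = e^(-0.888889) = 0.411112
Percentage = 0.411112 * 100
= 41.1


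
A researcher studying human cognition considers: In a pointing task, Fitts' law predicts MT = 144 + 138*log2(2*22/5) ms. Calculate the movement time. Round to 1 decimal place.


MT = 144 + 138 * log2(2*22/5)
2D/W = 8.8
log2(8.8) = 3.1375
MT = 144 + 138 * 3.1375
= 577.0 ms


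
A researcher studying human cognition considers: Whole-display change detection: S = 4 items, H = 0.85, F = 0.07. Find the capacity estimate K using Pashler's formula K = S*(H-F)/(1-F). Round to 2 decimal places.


K = S * (H - F) / (1 - F)
H - F = 0.78
1 - F = 0.93
K = 4 * 0.78 / 0.93
= 3.35
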